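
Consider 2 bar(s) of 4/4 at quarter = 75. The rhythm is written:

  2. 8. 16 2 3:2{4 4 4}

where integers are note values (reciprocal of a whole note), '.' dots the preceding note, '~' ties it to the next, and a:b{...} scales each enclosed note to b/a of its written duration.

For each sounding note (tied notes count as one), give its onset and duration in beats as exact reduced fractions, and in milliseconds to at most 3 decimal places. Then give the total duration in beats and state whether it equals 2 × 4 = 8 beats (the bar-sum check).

1) 0.0ms=0b +2400.0ms=3b
2) 2400.0ms=3b +600.0ms=3/4b
3) 3000.0ms=15/4b +200.0ms=1/4b
4) 3200.0ms=4b +1600.0ms=2b
5) 4800.0ms=6b +533.333ms=2/3b
6) 5333.333ms=20/3b +533.333ms=2/3b
7) 5866.667ms=22/3b +533.333ms=2/3b
Σ=8b of 8 (75bpm 4/4) — PASS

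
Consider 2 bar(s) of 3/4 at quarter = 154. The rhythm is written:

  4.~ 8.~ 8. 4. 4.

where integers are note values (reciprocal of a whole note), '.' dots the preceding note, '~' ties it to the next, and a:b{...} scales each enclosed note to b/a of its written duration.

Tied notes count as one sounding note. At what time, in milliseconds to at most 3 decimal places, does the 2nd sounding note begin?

1. 0.0ms @ 0 + 1168.831ms (3)
2. 1168.831ms @ 3 + 584.416ms (3/2)
3. 1753.247ms @ 9/2 + 584.416ms (3/2)

note 2 onset = 3b = 1168.831ms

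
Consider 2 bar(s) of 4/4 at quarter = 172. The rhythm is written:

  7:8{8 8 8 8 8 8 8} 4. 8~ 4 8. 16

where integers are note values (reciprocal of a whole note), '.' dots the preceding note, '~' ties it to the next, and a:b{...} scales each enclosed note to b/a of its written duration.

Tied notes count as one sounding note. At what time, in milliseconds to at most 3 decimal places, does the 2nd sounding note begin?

note 2 onset = 4/7b = 199.336ms

1. 0.0ms @ 0 + 199.336ms (4/7)
2. 199.336ms @ 4/7 + 199.336ms (4/7)
3. 398.671ms @ 8/7 + 199.336ms (4/7)
4. 598.007ms @ 12/7 + 199.336ms (4/7)
5. 797.342ms @ 16/7 + 199.336ms (4/7)
6. 996.678ms @ 20/7 + 199.336ms (4/7)
7. 1196.013ms @ 24/7 + 199.336ms (4/7)
8. 1395.349ms @ 4 + 523.256ms (3/2)
9. 1918.605ms @ 11/2 + 523.256ms (3/2)
10. 2441.86ms @ 7 + 261.628ms (3/4)
11. 2703.488ms @ 31/4 + 87.209ms (1/4)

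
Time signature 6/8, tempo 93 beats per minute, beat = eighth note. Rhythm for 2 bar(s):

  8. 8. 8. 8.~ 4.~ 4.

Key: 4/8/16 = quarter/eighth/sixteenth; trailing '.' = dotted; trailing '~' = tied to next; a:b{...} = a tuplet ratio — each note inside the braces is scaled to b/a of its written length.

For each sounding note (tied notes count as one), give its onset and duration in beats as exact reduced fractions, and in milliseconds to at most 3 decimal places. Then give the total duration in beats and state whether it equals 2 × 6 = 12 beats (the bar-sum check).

1) 0.0ms=0b +967.742ms=3/2b
2) 967.742ms=3/2b +967.742ms=3/2b
3) 1935.484ms=3b +967.742ms=3/2b
4) 2903.226ms=9/2b +4838.71ms=15/2b
Σ=12b of 12 (93bpm 6/8) — PASS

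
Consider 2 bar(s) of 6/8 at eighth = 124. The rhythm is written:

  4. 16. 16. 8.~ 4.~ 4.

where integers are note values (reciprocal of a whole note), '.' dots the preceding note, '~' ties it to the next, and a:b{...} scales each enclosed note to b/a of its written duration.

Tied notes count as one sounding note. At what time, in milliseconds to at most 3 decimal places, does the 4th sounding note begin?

1. 0.0ms @ 0 + 1451.613ms (3)
2. 1451.613ms @ 3 + 362.903ms (3/4)
3. 1814.516ms @ 15/4 + 362.903ms (3/4)
4. 2177.419ms @ 9/2 + 3629.032ms (15/2)

note 4 onset = 9/2b = 2177.419ms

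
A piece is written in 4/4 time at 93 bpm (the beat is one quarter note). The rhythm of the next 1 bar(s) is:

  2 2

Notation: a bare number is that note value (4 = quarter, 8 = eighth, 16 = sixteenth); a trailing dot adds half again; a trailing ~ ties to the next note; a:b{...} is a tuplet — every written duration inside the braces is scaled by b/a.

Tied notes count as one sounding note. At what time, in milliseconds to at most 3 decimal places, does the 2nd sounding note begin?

note 2 onset = 2b = 1290.323ms

1. 0.0ms @ 0 + 1290.323ms (2)
2. 1290.323ms @ 2 + 1290.323ms (2)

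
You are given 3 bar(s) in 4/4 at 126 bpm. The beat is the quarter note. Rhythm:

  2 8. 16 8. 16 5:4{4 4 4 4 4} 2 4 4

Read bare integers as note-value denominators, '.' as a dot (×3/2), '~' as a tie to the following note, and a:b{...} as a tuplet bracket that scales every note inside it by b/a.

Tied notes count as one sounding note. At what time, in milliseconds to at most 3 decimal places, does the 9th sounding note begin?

note 9 onset = 32/5b = 3047.619ms

1. 0.0ms @ 0 + 952.381ms (2)
2. 952.381ms @ 2 + 357.143ms (3/4)
3. 1309.524ms @ 11/4 + 119.048ms (1/4)
4. 1428.571ms @ 3 + 357.143ms (3/4)
5. 1785.714ms @ 15/4 + 119.048ms (1/4)
6. 1904.762ms @ 4 + 380.952ms (4/5)
7. 2285.714ms @ 24/5 + 380.952ms (4/5)
8. 2666.667ms @ 28/5 + 380.952ms (4/5)
9. 3047.619ms @ 32/5 + 380.952ms (4/5)
10. 3428.571ms @ 36/5 + 380.952ms (4/5)
11. 3809.524ms @ 8 + 952.381ms (2)
12. 4761.905ms @ 10 + 476.19ms (1)
13. 5238.095ms @ 11 + 476.19ms (1)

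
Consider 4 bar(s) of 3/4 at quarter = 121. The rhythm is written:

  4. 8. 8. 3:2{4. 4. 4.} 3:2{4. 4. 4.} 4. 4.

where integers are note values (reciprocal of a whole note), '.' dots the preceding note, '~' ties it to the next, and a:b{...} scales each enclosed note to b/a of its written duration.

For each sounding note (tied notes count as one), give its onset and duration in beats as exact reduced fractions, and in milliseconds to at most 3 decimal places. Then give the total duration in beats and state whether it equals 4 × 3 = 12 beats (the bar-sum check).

1) 0.0ms=0b +743.802ms=3/2b
2) 743.802ms=3/2b +371.901ms=3/4b
3) 1115.702ms=9/4b +371.901ms=3/4b
4) 1487.603ms=3b +495.868ms=1b
5) 1983.471ms=4b +495.868ms=1b
6) 2479.339ms=5b +495.868ms=1b
7) 2975.207ms=6b +495.868ms=1b
8) 3471.074ms=7b +495.868ms=1b
9) 3966.942ms=8b +495.868ms=1b
10) 4462.81ms=9b +743.802ms=3/2b
11) 5206.612ms=21/2b +743.802ms=3/2b
Σ=12b of 12 (121bpm 3/4) — PASS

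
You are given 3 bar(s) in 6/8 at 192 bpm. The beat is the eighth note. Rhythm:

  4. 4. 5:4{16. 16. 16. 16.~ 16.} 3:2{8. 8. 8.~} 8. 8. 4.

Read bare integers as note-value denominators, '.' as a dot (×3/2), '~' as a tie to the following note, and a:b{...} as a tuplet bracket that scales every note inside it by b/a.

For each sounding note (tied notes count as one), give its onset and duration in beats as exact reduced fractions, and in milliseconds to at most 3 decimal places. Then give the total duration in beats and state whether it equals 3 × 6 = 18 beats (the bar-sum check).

1) 0.0ms=0b +937.5ms=3b
2) 937.5ms=3b +937.5ms=3b
3) 1875.0ms=6b +187.5ms=3/5b
4) 2062.5ms=33/5b +187.5ms=3/5b
5) 2250.0ms=36/5b +187.5ms=3/5b
6) 2437.5ms=39/5b +375.0ms=6/5b
7) 2812.5ms=9b +312.5ms=1b
8) 3125.0ms=10b +312.5ms=1b
9) 3437.5ms=11b +781.25ms=5/2b
10) 4218.75ms=27/2b +468.75ms=3/2b
11) 4687.5ms=15b +937.5ms=3b
Σ=18b of 18 (192bpm 6/8) — PASS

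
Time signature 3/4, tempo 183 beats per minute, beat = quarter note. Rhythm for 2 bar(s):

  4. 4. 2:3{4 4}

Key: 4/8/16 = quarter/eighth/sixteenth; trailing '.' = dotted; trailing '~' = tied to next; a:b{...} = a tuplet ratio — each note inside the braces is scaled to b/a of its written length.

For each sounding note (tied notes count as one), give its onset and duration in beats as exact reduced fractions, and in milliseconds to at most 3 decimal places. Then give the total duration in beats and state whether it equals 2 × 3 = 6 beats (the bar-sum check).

1) 0.0ms=0b +491.803ms=3/2b
2) 491.803ms=3/2b +491.803ms=3/2b
3) 983.607ms=3b +491.803ms=3/2b
4) 1475.41ms=9/2b +491.803ms=3/2b
Σ=6b of 6 (183bpm 3/4) — PASS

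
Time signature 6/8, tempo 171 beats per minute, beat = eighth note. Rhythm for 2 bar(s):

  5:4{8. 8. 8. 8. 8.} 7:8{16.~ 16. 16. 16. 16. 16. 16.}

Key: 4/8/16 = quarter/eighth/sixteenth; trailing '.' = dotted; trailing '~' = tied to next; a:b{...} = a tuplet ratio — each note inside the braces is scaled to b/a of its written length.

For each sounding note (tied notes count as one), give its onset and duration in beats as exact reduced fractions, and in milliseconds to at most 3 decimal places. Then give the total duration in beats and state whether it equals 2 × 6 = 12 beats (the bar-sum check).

1) 0.0ms=0b +421.053ms=6/5b
2) 421.053ms=6/5b +421.053ms=6/5b
3) 842.105ms=12/5b +421.053ms=6/5b
4) 1263.158ms=18/5b +421.053ms=6/5b
5) 1684.211ms=24/5b +421.053ms=6/5b
6) 2105.263ms=6b +601.504ms=12/7b
7) 2706.767ms=54/7b +300.752ms=6/7b
8) 3007.519ms=60/7b +300.752ms=6/7b
9) 3308.271ms=66/7b +300.752ms=6/7b
10) 3609.023ms=72/7b +300.752ms=6/7b
11) 3909.774ms=78/7b +300.752ms=6/7b
Σ=12b of 12 (171bpm 6/8) — PASS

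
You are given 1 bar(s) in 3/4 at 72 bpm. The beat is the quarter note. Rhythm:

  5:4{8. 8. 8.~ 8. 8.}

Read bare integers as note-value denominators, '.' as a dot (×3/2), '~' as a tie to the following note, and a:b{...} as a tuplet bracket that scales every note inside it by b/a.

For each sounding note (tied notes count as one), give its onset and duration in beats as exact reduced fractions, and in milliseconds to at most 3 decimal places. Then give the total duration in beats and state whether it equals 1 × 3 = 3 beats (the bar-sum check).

1) 0.0ms=0b +500.0ms=3/5b
2) 500.0ms=3/5b +500.0ms=3/5b
3) 1000.0ms=6/5b +1000.0ms=6/5b
4) 2000.0ms=12/5b +500.0ms=3/5b
Σ=3b of 3 (72bpm 3/4) — PASS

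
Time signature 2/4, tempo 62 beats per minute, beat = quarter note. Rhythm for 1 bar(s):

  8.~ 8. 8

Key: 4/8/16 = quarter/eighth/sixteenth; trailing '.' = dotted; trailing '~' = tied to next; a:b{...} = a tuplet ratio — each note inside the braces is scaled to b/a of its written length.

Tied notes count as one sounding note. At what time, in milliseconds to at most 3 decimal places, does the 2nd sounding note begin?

1. 0.0ms @ 0 + 1451.613ms (3/2)
2. 1451.613ms @ 3/2 + 483.871ms (1/2)

note 2 onset = 3/2b = 1451.613ms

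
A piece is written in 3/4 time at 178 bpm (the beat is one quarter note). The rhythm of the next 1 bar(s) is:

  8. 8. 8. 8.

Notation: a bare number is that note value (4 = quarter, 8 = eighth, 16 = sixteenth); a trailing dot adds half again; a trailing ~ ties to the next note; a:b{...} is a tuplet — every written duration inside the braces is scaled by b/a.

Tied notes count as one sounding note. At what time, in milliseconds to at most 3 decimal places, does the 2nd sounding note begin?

note 2 onset = 3/4b = 252.809ms

1. 0.0ms @ 0 + 252.809ms (3/4)
2. 252.809ms @ 3/4 + 252.809ms (3/4)
3. 505.618ms @ 3/2 + 252.809ms (3/4)
4. 758.427ms @ 9/4 + 252.809ms (3/4)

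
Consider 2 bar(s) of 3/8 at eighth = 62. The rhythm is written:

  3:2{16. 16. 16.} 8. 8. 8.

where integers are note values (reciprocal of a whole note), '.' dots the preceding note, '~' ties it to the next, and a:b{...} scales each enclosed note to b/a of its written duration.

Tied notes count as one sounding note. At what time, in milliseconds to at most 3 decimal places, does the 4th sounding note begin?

1. 0.0ms @ 0 + 483.871ms (1/2)
2. 483.871ms @ 1/2 + 483.871ms (1/2)
3. 967.742ms @ 1 + 483.871ms (1/2)
4. 1451.613ms @ 3/2 + 1451.613ms (3/2)
5. 2903.226ms @ 3 + 1451.613ms (3/2)
6. 4354.839ms @ 9/2 + 1451.613ms (3/2)

note 4 onset = 3/2b = 1451.613ms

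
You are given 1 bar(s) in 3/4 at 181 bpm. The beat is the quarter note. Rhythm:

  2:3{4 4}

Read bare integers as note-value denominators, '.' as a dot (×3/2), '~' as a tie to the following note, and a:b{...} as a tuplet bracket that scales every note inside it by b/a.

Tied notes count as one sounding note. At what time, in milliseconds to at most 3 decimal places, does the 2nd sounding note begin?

note 2 onset = 3/2b = 497.238ms

1. 0.0ms @ 0 + 497.238ms (3/2)
2. 497.238ms @ 3/2 + 497.238ms (3/2)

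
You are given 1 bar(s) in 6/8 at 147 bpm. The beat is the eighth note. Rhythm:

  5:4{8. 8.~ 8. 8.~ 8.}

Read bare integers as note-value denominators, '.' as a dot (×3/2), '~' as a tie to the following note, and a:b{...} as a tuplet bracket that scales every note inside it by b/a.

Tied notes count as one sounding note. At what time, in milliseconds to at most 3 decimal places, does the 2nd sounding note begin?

1. 0.0ms @ 0 + 489.796ms (6/5)
2. 489.796ms @ 6/5 + 979.592ms (12/5)
3. 1469.388ms @ 18/5 + 979.592ms (12/5)

note 2 onset = 6/5b = 489.796ms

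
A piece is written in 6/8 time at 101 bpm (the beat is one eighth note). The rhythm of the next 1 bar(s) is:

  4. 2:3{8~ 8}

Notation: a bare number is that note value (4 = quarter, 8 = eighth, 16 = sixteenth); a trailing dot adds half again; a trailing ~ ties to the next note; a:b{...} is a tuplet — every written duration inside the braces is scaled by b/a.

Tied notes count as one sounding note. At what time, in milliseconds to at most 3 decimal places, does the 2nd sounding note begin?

note 2 onset = 3b = 1782.178ms

1. 0.0ms @ 0 + 1782.178ms (3)
2. 1782.178ms @ 3 + 1782.178ms (3)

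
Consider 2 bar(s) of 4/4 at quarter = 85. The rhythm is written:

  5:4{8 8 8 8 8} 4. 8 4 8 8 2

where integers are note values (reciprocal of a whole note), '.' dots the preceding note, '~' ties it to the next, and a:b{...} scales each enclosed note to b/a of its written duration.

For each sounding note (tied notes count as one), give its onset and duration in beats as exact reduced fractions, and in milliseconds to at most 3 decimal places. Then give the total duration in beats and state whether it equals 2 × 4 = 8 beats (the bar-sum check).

1) 0.0ms=0b +282.353ms=2/5b
2) 282.353ms=2/5b +282.353ms=2/5b
3) 564.706ms=4/5b +282.353ms=2/5b
4) 847.059ms=6/5b +282.353ms=2/5b
5) 1129.412ms=8/5b +282.353ms=2/5b
6) 1411.765ms=2b +1058.824ms=3/2b
7) 2470.588ms=7/2b +352.941ms=1/2b
8) 2823.529ms=4b +705.882ms=1b
9) 3529.412ms=5b +352.941ms=1/2b
10) 3882.353ms=11/2b +352.941ms=1/2b
11) 4235.294ms=6b +1411.765ms=2b
Σ=8b of 8 (85bpm 4/4) — PASS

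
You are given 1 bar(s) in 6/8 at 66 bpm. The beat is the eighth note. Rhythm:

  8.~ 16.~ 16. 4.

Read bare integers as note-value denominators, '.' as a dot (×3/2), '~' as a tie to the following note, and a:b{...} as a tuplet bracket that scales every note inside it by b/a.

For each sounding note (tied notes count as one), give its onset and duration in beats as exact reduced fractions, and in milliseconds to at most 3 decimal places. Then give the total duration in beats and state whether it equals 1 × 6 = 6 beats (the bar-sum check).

1) 0.0ms=0b +2727.273ms=3b
2) 2727.273ms=3b +2727.273ms=3b
Σ=6b of 6 (66bpm 6/8) — PASS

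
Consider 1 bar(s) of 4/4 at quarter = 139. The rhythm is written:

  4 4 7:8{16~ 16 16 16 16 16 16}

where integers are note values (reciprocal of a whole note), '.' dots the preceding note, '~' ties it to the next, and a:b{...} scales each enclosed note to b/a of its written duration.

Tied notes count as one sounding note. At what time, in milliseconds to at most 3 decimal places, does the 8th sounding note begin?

note 8 onset = 26/7b = 1603.289ms

1. 0.0ms @ 0 + 431.655ms (1)
2. 431.655ms @ 1 + 431.655ms (1)
3. 863.309ms @ 2 + 246.66ms (4/7)
4. 1109.969ms @ 18/7 + 123.33ms (2/7)
5. 1233.299ms @ 20/7 + 123.33ms (2/7)
6. 1356.629ms @ 22/7 + 123.33ms (2/7)
7. 1479.959ms @ 24/7 + 123.33ms (2/7)
8. 1603.289ms @ 26/7 + 123.33ms (2/7)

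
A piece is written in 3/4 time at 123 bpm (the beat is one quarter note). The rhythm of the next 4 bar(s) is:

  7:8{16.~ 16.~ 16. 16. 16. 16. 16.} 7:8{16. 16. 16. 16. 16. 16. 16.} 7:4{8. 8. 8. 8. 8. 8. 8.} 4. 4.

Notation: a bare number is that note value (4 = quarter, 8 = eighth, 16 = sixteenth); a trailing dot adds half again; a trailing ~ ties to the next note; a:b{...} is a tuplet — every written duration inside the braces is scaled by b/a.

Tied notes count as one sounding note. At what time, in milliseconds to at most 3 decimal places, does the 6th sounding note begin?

note 6 onset = 3b = 1463.415ms

1. 0.0ms @ 0 + 627.178ms (9/7)
2. 627.178ms @ 9/7 + 209.059ms (3/7)
3. 836.237ms @ 12/7 + 209.059ms (3/7)
4. 1045.296ms @ 15/7 + 209.059ms (3/7)
5. 1254.355ms @ 18/7 + 209.059ms (3/7)
6. 1463.415ms @ 3 + 209.059ms (3/7)
7. 1672.474ms @ 24/7 + 209.059ms (3/7)
8. 1881.533ms @ 27/7 + 209.059ms (3/7)
9. 2090.592ms @ 30/7 + 209.059ms (3/7)
10. 2299.652ms @ 33/7 + 209.059ms (3/7)
11. 2508.711ms @ 36/7 + 209.059ms (3/7)
12. 2717.77ms @ 39/7 + 209.059ms (3/7)
13. 2926.829ms @ 6 + 209.059ms (3/7)
14. 3135.889ms @ 45/7 + 209.059ms (3/7)
15. 3344.948ms @ 48/7 + 209.059ms (3/7)
16. 3554.007ms @ 51/7 + 209.059ms (3/7)
17. 3763.066ms @ 54/7 + 209.059ms (3/7)
18. 3972.125ms @ 57/7 + 209.059ms (3/7)
19. 4181.185ms @ 60/7 + 209.059ms (3/7)
20. 4390.244ms @ 9 + 731.707ms (3/2)
21. 5121.951ms @ 21/2 + 731.707ms (3/2)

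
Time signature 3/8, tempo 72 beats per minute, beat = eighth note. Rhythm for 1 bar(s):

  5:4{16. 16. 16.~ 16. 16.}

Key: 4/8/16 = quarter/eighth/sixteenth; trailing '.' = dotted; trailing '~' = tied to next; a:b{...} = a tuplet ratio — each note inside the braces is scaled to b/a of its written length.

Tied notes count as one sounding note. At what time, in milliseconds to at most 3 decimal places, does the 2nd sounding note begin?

note 2 onset = 3/5b = 500.0ms

1. 0.0ms @ 0 + 500.0ms (3/5)
2. 500.0ms @ 3/5 + 500.0ms (3/5)
3. 1000.0ms @ 6/5 + 1000.0ms (6/5)
4. 2000.0ms @ 12/5 + 500.0ms (3/5)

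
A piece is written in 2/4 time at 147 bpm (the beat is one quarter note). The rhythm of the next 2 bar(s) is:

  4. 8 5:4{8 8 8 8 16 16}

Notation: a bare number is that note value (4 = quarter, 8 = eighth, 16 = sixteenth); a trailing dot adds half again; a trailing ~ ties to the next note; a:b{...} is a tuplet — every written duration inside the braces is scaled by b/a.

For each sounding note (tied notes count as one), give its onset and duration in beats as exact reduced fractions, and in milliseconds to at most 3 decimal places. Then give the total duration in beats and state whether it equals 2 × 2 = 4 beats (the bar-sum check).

1) 0.0ms=0b +612.245ms=3/2b
2) 612.245ms=3/2b +204.082ms=1/2b
3) 816.327ms=2b +163.265ms=2/5b
4) 979.592ms=12/5b +163.265ms=2/5b
5) 1142.857ms=14/5b +163.265ms=2/5b
6) 1306.122ms=16/5b +163.265ms=2/5b
7) 1469.388ms=18/5b +81.633ms=1/5b
8) 1551.02ms=19/5b +81.633ms=1/5b
Σ=4b of 4 (147bpm 2/4) — PASS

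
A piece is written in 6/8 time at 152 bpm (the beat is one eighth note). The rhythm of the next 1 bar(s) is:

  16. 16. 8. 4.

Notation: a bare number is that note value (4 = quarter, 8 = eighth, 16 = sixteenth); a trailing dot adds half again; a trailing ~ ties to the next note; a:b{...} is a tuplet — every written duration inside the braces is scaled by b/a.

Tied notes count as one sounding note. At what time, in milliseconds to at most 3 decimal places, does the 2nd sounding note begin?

1. 0.0ms @ 0 + 296.053ms (3/4)
2. 296.053ms @ 3/4 + 296.053ms (3/4)
3. 592.105ms @ 3/2 + 592.105ms (3/2)
4. 1184.211ms @ 3 + 1184.211ms (3)

note 2 onset = 3/4b = 296.053ms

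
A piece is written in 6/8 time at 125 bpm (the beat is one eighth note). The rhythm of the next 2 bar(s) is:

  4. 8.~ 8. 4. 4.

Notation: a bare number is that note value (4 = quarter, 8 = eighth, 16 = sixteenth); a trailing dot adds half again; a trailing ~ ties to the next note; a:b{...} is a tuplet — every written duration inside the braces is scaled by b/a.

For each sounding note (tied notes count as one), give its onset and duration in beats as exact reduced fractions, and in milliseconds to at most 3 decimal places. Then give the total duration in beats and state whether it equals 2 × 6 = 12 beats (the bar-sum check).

1) 0.0ms=0b +1440.0ms=3b
2) 1440.0ms=3b +1440.0ms=3b
3) 2880.0ms=6b +1440.0ms=3b
4) 4320.0ms=9b +1440.0ms=3b
Σ=12b of 12 (125bpm 6/8) — PASS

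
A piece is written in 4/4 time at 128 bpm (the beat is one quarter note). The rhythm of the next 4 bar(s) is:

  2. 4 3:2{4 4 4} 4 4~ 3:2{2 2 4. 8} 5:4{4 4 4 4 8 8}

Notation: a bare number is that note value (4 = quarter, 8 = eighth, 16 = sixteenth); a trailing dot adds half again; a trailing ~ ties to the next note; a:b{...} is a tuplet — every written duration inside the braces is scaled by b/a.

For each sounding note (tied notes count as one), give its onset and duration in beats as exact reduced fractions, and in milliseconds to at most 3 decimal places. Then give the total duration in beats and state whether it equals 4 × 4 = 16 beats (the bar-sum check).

1) 0.0ms=0b +1406.25ms=3b
2) 1406.25ms=3b +468.75ms=1b
3) 1875.0ms=4b +312.5ms=2/3b
4) 2187.5ms=14/3b +312.5ms=2/3b
5) 2500.0ms=16/3b +312.5ms=2/3b
6) 2812.5ms=6b +468.75ms=1b
7) 3281.25ms=7b +1093.75ms=7/3b
8) 4375.0ms=28/3b +625.0ms=4/3b
9) 5000.0ms=32/3b +468.75ms=1b
10) 5468.75ms=35/3b +156.25ms=1/3b
11) 5625.0ms=12b +375.0ms=4/5b
12) 6000.0ms=64/5b +375.0ms=4/5b
13) 6375.0ms=68/5b +375.0ms=4/5b
14) 6750.0ms=72/5b +375.0ms=4/5b
15) 7125.0ms=76/5b +187.5ms=2/5b
16) 7312.5ms=78/5b +187.5ms=2/5b
Σ=16b of 16 (128bpm 4/4) — PASS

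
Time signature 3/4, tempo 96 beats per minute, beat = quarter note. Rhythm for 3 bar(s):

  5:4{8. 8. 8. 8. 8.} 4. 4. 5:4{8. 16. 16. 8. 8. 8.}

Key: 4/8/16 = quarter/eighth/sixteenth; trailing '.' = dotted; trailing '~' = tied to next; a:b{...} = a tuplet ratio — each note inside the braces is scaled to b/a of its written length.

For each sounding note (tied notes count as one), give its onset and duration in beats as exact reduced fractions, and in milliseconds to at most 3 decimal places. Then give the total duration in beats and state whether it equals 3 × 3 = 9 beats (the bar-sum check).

1) 0.0ms=0b +375.0ms=3/5b
2) 375.0ms=3/5b +375.0ms=3/5b
3) 750.0ms=6/5b +375.0ms=3/5b
4) 1125.0ms=9/5b +375.0ms=3/5b
5) 1500.0ms=12/5b +375.0ms=3/5b
6) 1875.0ms=3b +937.5ms=3/2b
7) 2812.5ms=9/2b +937.5ms=3/2b
8) 3750.0ms=6b +375.0ms=3/5b
9) 4125.0ms=33/5b +187.5ms=3/10b
10) 4312.5ms=69/10b +187.5ms=3/10b
11) 4500.0ms=36/5b +375.0ms=3/5b
12) 4875.0ms=39/5b +375.0ms=3/5b
13) 5250.0ms=42/5b +375.0ms=3/5b
Σ=9b of 9 (96bpm 3/4) — PASS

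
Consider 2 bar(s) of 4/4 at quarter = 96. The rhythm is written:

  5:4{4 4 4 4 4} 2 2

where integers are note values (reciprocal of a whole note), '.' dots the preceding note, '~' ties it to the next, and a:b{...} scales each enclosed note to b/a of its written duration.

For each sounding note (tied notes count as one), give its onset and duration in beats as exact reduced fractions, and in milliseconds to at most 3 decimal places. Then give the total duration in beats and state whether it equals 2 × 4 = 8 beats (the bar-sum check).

1) 0.0ms=0b +500.0ms=4/5b
2) 500.0ms=4/5b +500.0ms=4/5b
3) 1000.0ms=8/5b +500.0ms=4/5b
4) 1500.0ms=12/5b +500.0ms=4/5b
5) 2000.0ms=16/5b +500.0ms=4/5b
6) 2500.0ms=4b +1250.0ms=2b
7) 3750.0ms=6b +1250.0ms=2b
Σ=8b of 8 (96bpm 4/4) — PASS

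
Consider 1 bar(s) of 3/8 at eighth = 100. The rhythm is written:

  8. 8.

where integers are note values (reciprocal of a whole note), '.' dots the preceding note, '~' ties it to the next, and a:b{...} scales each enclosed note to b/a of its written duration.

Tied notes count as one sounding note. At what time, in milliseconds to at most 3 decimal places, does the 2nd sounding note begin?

1. 0.0ms @ 0 + 900.0ms (3/2)
2. 900.0ms @ 3/2 + 900.0ms (3/2)

note 2 onset = 3/2b = 900.0ms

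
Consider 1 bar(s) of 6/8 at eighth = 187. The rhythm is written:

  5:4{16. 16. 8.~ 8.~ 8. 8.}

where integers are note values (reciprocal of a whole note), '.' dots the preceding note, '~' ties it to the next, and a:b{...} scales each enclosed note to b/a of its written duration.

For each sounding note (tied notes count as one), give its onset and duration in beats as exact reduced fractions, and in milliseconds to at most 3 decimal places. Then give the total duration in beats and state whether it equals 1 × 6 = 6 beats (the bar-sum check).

1) 0.0ms=0b +192.513ms=3/5b
2) 192.513ms=3/5b +192.513ms=3/5b
3) 385.027ms=6/5b +1155.08ms=18/5b
4) 1540.107ms=24/5b +385.027ms=6/5b
Σ=6b of 6 (187bpm 6/8) — PASS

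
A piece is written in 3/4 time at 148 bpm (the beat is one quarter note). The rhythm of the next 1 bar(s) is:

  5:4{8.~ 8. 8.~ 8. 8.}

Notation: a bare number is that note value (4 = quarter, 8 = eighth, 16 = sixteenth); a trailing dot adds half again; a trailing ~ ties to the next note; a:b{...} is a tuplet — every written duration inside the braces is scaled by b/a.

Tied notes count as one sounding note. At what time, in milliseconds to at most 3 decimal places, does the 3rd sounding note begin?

note 3 onset = 12/5b = 972.973ms

1. 0.0ms @ 0 + 486.486ms (6/5)
2. 486.486ms @ 6/5 + 486.486ms (6/5)
3. 972.973ms @ 12/5 + 243.243ms (3/5)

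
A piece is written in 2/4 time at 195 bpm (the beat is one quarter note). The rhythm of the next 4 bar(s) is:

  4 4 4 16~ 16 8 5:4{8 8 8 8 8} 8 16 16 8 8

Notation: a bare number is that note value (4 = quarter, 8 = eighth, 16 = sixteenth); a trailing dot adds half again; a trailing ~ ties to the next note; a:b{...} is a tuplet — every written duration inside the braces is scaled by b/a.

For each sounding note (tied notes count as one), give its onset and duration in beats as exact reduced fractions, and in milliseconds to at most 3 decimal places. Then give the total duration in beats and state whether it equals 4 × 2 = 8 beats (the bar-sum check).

1) 0.0ms=0b +307.692ms=1b
2) 307.692ms=1b +307.692ms=1b
3) 615.385ms=2b +307.692ms=1b
4) 923.077ms=3b +153.846ms=1/2b
5) 1076.923ms=7/2b +153.846ms=1/2b
6) 1230.769ms=4b +123.077ms=2/5b
7) 1353.846ms=22/5b +123.077ms=2/5b
8) 1476.923ms=24/5b +123.077ms=2/5b
9) 1600.0ms=26/5b +123.077ms=2/5b
10) 1723.077ms=28/5b +123.077ms=2/5b
11) 1846.154ms=6b +153.846ms=1/2b
12) 2000.0ms=13/2b +76.923ms=1/4b
13) 2076.923ms=27/4b +76.923ms=1/4b
14) 2153.846ms=7b +153.846ms=1/2b
15) 2307.692ms=15/2b +153.846ms=1/2b
Σ=8b of 8 (195bpm 2/4) — PASS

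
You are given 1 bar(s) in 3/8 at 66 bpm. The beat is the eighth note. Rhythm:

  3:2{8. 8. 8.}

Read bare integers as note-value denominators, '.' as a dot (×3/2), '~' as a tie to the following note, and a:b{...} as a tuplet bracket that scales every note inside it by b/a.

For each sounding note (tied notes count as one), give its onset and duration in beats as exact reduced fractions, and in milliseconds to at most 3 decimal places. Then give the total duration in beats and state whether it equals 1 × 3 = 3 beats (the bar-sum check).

1) 0.0ms=0b +909.091ms=1b
2) 909.091ms=1b +909.091ms=1b
3) 1818.182ms=2b +909.091ms=1b
Σ=3b of 3 (66bpm 3/8) — PASS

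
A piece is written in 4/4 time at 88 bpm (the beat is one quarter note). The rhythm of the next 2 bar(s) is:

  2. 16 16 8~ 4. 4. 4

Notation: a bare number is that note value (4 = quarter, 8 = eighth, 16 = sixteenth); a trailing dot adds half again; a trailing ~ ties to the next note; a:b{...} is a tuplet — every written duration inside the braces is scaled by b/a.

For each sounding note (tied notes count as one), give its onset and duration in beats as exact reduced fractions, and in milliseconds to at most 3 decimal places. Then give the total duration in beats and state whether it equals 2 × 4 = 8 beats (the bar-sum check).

1) 0.0ms=0b +2045.455ms=3b
2) 2045.455ms=3b +170.455ms=1/4b
3) 2215.909ms=13/4b +170.455ms=1/4b
4) 2386.364ms=7/2b +1363.636ms=2b
5) 3750.0ms=11/2b +1022.727ms=3/2b
6) 4772.727ms=7b +681.818ms=1b
Σ=8b of 8 (88bpm 4/4) — PASS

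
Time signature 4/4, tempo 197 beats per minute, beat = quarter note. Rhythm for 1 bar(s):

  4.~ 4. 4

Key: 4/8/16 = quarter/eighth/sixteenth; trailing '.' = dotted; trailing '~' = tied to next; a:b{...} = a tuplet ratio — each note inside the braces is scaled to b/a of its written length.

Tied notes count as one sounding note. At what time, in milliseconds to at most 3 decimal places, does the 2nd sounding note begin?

note 2 onset = 3b = 913.706ms

1. 0.0ms @ 0 + 913.706ms (3)
2. 913.706ms @ 3 + 304.569ms (1)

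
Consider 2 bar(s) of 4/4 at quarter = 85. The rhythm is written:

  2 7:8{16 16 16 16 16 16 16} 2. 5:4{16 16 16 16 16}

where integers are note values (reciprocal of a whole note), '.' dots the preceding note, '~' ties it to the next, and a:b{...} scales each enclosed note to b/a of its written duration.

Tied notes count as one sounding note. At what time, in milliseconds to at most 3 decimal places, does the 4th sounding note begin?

1. 0.0ms @ 0 + 1411.765ms (2)
2. 1411.765ms @ 2 + 201.681ms (2/7)
3. 1613.445ms @ 16/7 + 201.681ms (2/7)
4. 1815.126ms @ 18/7 + 201.681ms (2/7)
5. 2016.807ms @ 20/7 + 201.681ms (2/7)
6. 2218.487ms @ 22/7 + 201.681ms (2/7)
7. 2420.168ms @ 24/7 + 201.681ms (2/7)
8. 2621.849ms @ 26/7 + 201.681ms (2/7)
9. 2823.529ms @ 4 + 2117.647ms (3)
10. 4941.176ms @ 7 + 141.176ms (1/5)
11. 5082.353ms @ 36/5 + 141.176ms (1/5)
12. 5223.529ms @ 37/5 + 141.176ms (1/5)
13. 5364.706ms @ 38/5 + 141.176ms (1/5)
14. 5505.882ms @ 39/5 + 141.176ms (1/5)

note 4 onset = 18/7b = 1815.126ms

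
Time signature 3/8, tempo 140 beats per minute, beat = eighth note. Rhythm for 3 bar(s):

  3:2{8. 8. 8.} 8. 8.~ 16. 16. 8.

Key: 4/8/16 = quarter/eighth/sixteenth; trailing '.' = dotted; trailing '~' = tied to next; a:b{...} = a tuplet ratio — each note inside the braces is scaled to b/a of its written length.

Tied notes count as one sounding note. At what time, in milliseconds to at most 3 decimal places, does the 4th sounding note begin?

note 4 onset = 3b = 1285.714ms

1. 0.0ms @ 0 + 428.571ms (1)
2. 428.571ms @ 1 + 428.571ms (1)
3. 857.143ms @ 2 + 428.571ms (1)
4. 1285.714ms @ 3 + 642.857ms (3/2)
5. 1928.571ms @ 9/2 + 964.286ms (9/4)
6. 2892.857ms @ 27/4 + 321.429ms (3/4)
7. 3214.286ms @ 15/2 + 642.857ms (3/2)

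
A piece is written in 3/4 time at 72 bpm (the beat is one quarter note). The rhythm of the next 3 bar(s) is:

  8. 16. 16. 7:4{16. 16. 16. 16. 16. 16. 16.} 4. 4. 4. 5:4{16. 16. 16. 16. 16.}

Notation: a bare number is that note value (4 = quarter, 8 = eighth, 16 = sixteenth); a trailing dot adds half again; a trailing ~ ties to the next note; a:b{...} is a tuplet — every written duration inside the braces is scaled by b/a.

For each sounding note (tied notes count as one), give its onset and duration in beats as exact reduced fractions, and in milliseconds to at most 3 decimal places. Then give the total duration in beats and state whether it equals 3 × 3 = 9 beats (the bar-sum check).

1) 0.0ms=0b +625.0ms=3/4b
2) 625.0ms=3/4b +312.5ms=3/8b
3) 937.5ms=9/8b +312.5ms=3/8b
4) 1250.0ms=3/2b +178.571ms=3/14b
5) 1428.571ms=12/7b +178.571ms=3/14b
6) 1607.143ms=27/14b +178.571ms=3/14b
7) 1785.714ms=15/7b +178.571ms=3/14b
8) 1964.286ms=33/14b +178.571ms=3/14b
9) 2142.857ms=18/7b +178.571ms=3/14b
10) 2321.429ms=39/14b +178.571ms=3/14b
11) 2500.0ms=3b +1250.0ms=3/2b
12) 3750.0ms=9/2b +1250.0ms=3/2b
13) 5000.0ms=6b +1250.0ms=3/2b
14) 6250.0ms=15/2b +250.0ms=3/10b
15) 6500.0ms=39/5b +250.0ms=3/10b
16) 6750.0ms=81/10b +250.0ms=3/10b
17) 7000.0ms=42/5b +250.0ms=3/10b
18) 7250.0ms=87/10b +250.0ms=3/10b
Σ=9b of 9 (72bpm 3/4) — PASS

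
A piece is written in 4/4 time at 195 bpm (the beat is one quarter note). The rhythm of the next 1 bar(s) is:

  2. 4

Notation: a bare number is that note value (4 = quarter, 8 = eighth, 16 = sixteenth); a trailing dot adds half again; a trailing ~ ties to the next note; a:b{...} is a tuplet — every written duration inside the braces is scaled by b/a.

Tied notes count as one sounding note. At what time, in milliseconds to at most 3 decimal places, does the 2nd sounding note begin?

1. 0.0ms @ 0 + 923.077ms (3)
2. 923.077ms @ 3 + 307.692ms (1)

note 2 onset = 3b = 923.077ms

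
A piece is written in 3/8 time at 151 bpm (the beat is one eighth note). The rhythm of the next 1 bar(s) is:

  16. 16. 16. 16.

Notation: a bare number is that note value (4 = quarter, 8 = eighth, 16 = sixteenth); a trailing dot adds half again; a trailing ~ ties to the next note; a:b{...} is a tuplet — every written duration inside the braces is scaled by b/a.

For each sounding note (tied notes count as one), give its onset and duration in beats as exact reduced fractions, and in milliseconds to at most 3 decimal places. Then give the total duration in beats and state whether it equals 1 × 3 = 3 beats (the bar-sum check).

1) 0.0ms=0b +298.013ms=3/4b
2) 298.013ms=3/4b +298.013ms=3/4b
3) 596.026ms=3/2b +298.013ms=3/4b
4) 894.04ms=9/4b +298.013ms=3/4b
Σ=3b of 3 (151bpm 3/8) — PASS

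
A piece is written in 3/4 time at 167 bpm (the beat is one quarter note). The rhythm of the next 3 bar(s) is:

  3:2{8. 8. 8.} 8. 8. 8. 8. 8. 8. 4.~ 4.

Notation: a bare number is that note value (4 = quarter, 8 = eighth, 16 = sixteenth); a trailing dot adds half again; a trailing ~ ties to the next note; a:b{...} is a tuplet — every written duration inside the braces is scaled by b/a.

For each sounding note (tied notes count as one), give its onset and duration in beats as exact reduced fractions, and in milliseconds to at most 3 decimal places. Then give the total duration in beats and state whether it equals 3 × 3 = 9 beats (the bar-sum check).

1) 0.0ms=0b +179.641ms=1/2b
2) 179.641ms=1/2b +179.641ms=1/2b
3) 359.281ms=1b +179.641ms=1/2b
4) 538.922ms=3/2b +269.461ms=3/4b
5) 808.383ms=9/4b +269.461ms=3/4b
6) 1077.844ms=3b +269.461ms=3/4b
7) 1347.305ms=15/4b +269.461ms=3/4b
8) 1616.766ms=9/2b +269.461ms=3/4b
9) 1886.228ms=21/4b +269.461ms=3/4b
10) 2155.689ms=6b +1077.844ms=3b
Σ=9b of 9 (167bpm 3/4) — PASS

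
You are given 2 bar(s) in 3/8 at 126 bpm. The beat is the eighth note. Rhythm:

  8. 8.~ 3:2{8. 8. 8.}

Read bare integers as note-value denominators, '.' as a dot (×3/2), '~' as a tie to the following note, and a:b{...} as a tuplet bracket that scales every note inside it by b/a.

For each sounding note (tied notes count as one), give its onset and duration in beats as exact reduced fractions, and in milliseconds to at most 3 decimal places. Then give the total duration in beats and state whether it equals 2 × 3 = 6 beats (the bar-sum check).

1) 0.0ms=0b +714.286ms=3/2b
2) 714.286ms=3/2b +1190.476ms=5/2b
3) 1904.762ms=4b +476.19ms=1b
4) 2380.952ms=5b +476.19ms=1b
Σ=6b of 6 (126bpm 3/8) — PASS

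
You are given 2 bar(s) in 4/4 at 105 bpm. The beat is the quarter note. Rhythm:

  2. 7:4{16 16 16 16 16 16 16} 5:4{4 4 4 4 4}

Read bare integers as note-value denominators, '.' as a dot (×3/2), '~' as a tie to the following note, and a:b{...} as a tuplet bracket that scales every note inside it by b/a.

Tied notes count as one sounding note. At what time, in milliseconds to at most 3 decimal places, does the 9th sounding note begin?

note 9 onset = 4b = 2285.714ms

1. 0.0ms @ 0 + 1714.286ms (3)
2. 1714.286ms @ 3 + 81.633ms (1/7)
3. 1795.918ms @ 22/7 + 81.633ms (1/7)
4. 1877.551ms @ 23/7 + 81.633ms (1/7)
5. 1959.184ms @ 24/7 + 81.633ms (1/7)
6. 2040.816ms @ 25/7 + 81.633ms (1/7)
7. 2122.449ms @ 26/7 + 81.633ms (1/7)
8. 2204.082ms @ 27/7 + 81.633ms (1/7)
9. 2285.714ms @ 4 + 457.143ms (4/5)
10. 2742.857ms @ 24/5 + 457.143ms (4/5)
11. 3200.0ms @ 28/5 + 457.143ms (4/5)
12. 3657.143ms @ 32/5 + 457.143ms (4/5)
13. 4114.286ms @ 36/5 + 457.143ms (4/5)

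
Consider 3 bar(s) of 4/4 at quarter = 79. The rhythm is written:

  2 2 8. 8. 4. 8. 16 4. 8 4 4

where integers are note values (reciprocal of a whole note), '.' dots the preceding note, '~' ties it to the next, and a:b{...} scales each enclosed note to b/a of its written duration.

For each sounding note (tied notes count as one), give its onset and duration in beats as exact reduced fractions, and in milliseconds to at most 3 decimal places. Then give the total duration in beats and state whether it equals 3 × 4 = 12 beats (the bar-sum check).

1) 0.0ms=0b +1518.987ms=2b
2) 1518.987ms=2b +1518.987ms=2b
3) 3037.975ms=4b +569.62ms=3/4b
4) 3607.595ms=19/4b +569.62ms=3/4b
5) 4177.215ms=11/2b +1139.241ms=3/2b
6) 5316.456ms=7b +569.62ms=3/4b
7) 5886.076ms=31/4b +189.873ms=1/4b
8) 6075.949ms=8b +1139.241ms=3/2b
9) 7215.19ms=19/2b +379.747ms=1/2b
10) 7594.937ms=10b +759.494ms=1b
11) 8354.43ms=11b +759.494ms=1b
Σ=12b of 12 (79bpm 4/4) — PASS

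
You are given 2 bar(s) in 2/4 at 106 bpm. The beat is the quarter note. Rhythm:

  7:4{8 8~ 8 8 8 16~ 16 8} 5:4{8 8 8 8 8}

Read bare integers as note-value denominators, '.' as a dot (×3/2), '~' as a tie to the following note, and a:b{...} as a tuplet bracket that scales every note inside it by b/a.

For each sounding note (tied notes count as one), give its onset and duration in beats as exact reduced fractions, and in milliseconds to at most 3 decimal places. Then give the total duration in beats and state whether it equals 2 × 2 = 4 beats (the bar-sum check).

1) 0.0ms=0b +161.725ms=2/7b
2) 161.725ms=2/7b +323.45ms=4/7b
3) 485.175ms=6/7b +161.725ms=2/7b
4) 646.9ms=8/7b +161.725ms=2/7b
5) 808.625ms=10/7b +161.725ms=2/7b
6) 970.35ms=12/7b +161.725ms=2/7b
7) 1132.075ms=2b +226.415ms=2/5b
8) 1358.491ms=12/5b +226.415ms=2/5b
9) 1584.906ms=14/5b +226.415ms=2/5b
10) 1811.321ms=16/5b +226.415ms=2/5b
11) 2037.736ms=18/5b +226.415ms=2/5b
Σ=4b of 4 (106bpm 2/4) — PASS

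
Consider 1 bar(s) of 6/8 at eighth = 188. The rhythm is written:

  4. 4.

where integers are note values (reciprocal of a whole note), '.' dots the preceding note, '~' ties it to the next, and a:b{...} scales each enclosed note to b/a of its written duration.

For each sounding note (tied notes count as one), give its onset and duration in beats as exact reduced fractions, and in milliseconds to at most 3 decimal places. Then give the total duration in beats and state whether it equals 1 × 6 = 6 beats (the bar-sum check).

1) 0.0ms=0b +957.447ms=3b
2) 957.447ms=3b +957.447ms=3b
Σ=6b of 6 (188bpm 6/8) — PASS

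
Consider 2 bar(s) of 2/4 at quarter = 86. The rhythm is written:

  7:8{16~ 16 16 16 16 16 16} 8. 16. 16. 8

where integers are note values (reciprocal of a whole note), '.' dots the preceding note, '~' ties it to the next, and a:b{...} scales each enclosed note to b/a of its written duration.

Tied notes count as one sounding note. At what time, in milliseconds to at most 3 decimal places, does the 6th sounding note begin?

1. 0.0ms @ 0 + 398.671ms (4/7)
2. 398.671ms @ 4/7 + 199.336ms (2/7)
3. 598.007ms @ 6/7 + 199.336ms (2/7)
4. 797.342ms @ 8/7 + 199.336ms (2/7)
5. 996.678ms @ 10/7 + 199.336ms (2/7)
6. 1196.013ms @ 12/7 + 199.336ms (2/7)
7. 1395.349ms @ 2 + 523.256ms (3/4)
8. 1918.605ms @ 11/4 + 261.628ms (3/8)
9. 2180.233ms @ 25/8 + 261.628ms (3/8)
10. 2441.86ms @ 7/2 + 348.837ms (1/2)

note 6 onset = 12/7b = 1196.013ms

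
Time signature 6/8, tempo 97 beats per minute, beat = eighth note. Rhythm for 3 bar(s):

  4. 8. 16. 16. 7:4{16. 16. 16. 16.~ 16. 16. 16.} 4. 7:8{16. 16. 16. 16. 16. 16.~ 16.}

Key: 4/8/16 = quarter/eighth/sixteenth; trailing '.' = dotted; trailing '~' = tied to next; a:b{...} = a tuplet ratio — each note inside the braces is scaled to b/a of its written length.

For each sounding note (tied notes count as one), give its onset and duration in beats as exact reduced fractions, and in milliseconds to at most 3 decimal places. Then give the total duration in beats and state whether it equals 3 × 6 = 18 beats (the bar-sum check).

1) 0.0ms=0b +1855.67ms=3b
2) 1855.67ms=3b +927.835ms=3/2b
3) 2783.505ms=9/2b +463.918ms=3/4b
4) 3247.423ms=21/4b +463.918ms=3/4b
5) 3711.34ms=6b +265.096ms=3/7b
6) 3976.436ms=45/7b +265.096ms=3/7b
7) 4241.532ms=48/7b +265.096ms=3/7b
8) 4506.627ms=51/7b +530.191ms=6/7b
9) 5036.819ms=57/7b +265.096ms=3/7b
10) 5301.915ms=60/7b +265.096ms=3/7b
11) 5567.01ms=9b +1855.67ms=3b
12) 7422.68ms=12b +530.191ms=6/7b
13) 7952.872ms=90/7b +530.191ms=6/7b
14) 8483.063ms=96/7b +530.191ms=6/7b
15) 9013.255ms=102/7b +530.191ms=6/7b
16) 9543.446ms=108/7b +530.191ms=6/7b
17) 10073.638ms=114/7b +1060.383ms=12/7b
Σ=18b of 18 (97bpm 6/8) — PASS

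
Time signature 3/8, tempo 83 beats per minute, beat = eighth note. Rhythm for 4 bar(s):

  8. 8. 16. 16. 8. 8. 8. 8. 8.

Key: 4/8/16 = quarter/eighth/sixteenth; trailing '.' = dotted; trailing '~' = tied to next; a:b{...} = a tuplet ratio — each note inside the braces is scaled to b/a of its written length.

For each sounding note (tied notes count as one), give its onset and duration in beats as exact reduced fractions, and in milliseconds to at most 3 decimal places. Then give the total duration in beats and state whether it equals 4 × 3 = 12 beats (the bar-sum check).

1) 0.0ms=0b +1084.337ms=3/2b
2) 1084.337ms=3/2b +1084.337ms=3/2b
3) 2168.675ms=3b +542.169ms=3/4b
4) 2710.843ms=15/4b +542.169ms=3/4b
5) 3253.012ms=9/2b +1084.337ms=3/2b
6) 4337.349ms=6b +1084.337ms=3/2b
7) 5421.687ms=15/2b +1084.337ms=3/2b
8) 6506.024ms=9b +1084.337ms=3/2b
9) 7590.361ms=21/2b +1084.337ms=3/2b
Σ=12b of 12 (83bpm 3/8) — PASS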